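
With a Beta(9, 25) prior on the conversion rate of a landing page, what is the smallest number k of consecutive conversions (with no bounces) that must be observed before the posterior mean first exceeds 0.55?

After k conversions and 0 bounces the posterior is Beta(9+k, 25), with mean (9+k)/(9+25+k).
Set (9+k)/(34+k) > 0.55 and solve: k > (0.55·34 − 9)/(1 − 0.55) = 21.556.
The smallest integer exceeding 21.556 is 22.

k = 22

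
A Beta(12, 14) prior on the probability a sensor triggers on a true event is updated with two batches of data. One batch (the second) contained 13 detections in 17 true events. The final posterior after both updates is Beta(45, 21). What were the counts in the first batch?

Because Beta–binomial updating is additive in the counts, the combined data contributed (α_post−α_prior, β_post−β_prior) successes and failures.
Total across both batches: 45−12=33 detections, 21−14=7 misses.
Subtract the second batch: 33−13=20 detections and 7−4=3 misses.

20 detections and 3 misses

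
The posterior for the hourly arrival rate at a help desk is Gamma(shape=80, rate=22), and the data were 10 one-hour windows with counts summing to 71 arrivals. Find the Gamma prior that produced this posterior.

Gamma–Poisson conjugacy: posterior shape = α + Σxᵢ, posterior rate = β + n.
So α = 80 − 71 = 9 and β = 22 − 10 = 12.

Gamma(shape=9, rate=12)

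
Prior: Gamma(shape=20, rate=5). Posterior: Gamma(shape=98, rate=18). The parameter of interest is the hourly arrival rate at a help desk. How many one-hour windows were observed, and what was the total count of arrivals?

Gamma–Poisson conjugacy: posterior shape = α + Σxᵢ, posterior rate = β + n.
Matching: Σxᵢ = 98 − 20 = 78 and n = 18 − 5 = 13.

n = 13 one-hour windows with total 78 arrivals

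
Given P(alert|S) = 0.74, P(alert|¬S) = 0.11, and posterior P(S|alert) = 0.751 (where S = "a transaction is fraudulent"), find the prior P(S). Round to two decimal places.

P(S) = 0.31

Bayes' rule in odds form gives O(S|E) = O(S)·[P(E|S)/P(E|¬S)], hence O(S) = O(S|E)/LR.
Posterior odds = 0.751/(1−0.751) = 3.0161. LR = 0.74/0.11 = 6.7273.
Prior odds = 3.0161/6.7273 = 0.4483, so P(S) = 0.4483/(1+0.4483) ≈ 0.31.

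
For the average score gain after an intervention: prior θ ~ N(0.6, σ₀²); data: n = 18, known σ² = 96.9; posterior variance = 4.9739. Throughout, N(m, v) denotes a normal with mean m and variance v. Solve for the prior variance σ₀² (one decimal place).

For the Normal–Normal model with known σ², precisions add: τ_n = τ₀ + n/σ².
So 1/σ₀² = 1/4.9739 − 18/96.9 = 0.201049 − 0.185759 = 0.015290.
Hence σ₀² = 1/0.015290 ≈ 65.4.

σ₀² = 65.4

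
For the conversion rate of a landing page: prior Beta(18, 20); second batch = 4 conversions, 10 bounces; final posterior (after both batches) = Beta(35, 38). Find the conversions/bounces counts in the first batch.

Sequential conjugate updates are equivalent to a single update on the pooled data, so total successes = posterior α − prior α and total failures = posterior β − prior β.
Total across both batches: 35−18=17 conversions, 38−20=18 bounces.
Subtract the second batch: 17−4=13 conversions and 18−10=8 bounces.

13 conversions and 8 bounces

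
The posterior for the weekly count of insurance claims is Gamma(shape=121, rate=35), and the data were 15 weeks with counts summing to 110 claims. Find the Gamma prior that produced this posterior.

Gamma(shape=11, rate=20)

A Gamma(α, β) prior (rate parametrization) on a Poisson rate with n observations summing to S gives posterior Gamma(α+S, β+n).
So α = 121 − 110 = 11 and β = 35 − 15 = 20.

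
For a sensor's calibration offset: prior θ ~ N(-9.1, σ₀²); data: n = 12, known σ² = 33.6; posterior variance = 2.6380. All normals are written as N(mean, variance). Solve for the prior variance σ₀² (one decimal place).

σ₀² = 45.6

For the Normal–Normal model with known σ², precisions add: τ_n = τ₀ + n/σ².
So 1/σ₀² = 1/2.6380 − 12/33.6 = 0.379075 − 0.357143 = 0.021932.
Hence σ₀² = 1/0.021932 ≈ 45.6.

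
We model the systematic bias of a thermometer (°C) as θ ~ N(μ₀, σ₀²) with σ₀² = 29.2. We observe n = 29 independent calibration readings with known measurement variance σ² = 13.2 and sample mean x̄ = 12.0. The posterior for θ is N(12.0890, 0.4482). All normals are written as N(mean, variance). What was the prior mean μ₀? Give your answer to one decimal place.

μ₀ = 17.8

With known observation variance, the Normal–Normal posterior has precision τ_n = τ₀ + n/σ² and mean μ_n = (τ₀μ₀ + (n/σ²)x̄)/τ_n.
Here τ₀ = 1/29.2 = 0.034247 and τ_data = 29/13.2 = 2.196970, so τ_n = 2.231217.
Rearranging for μ₀: μ₀ = (μ_n·τ_n − τ_data·x̄)/τ₀ = (12.0890·2.231217 − 2.196970·12.0) / 0.034247 = 0.609542/0.034247 ≈ 17.8.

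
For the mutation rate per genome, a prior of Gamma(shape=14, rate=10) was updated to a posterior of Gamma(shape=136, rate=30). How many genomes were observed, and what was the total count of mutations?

A Gamma(α, β) prior (rate parametrization) on a Poisson rate with n observations summing to S gives posterior Gamma(α+S, β+n).
Matching: Σxᵢ = 136 − 14 = 122 and n = 30 − 10 = 20.

n = 20 genomes with total 122 mutations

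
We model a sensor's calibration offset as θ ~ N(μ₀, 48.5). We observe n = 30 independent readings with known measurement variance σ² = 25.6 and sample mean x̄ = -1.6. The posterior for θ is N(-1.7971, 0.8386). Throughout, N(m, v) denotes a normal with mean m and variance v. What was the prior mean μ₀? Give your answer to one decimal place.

With known observation variance, the Normal–Normal posterior has precision τ_n = τ₀ + n/σ² and mean μ_n = (τ₀μ₀ + (n/σ²)x̄)/τ_n.
Here τ₀ = 1/48.5 = 0.020619 and τ_data = 30/25.6 = 1.171875, so τ_n = 1.192494.
Rearranging for μ₀: μ₀ = (μ_n·τ_n − τ_data·x̄)/τ₀ = (-1.7971·1.192494 − 1.171875·-1.6) / 0.020619 = -0.268031/0.020619 ≈ -13.0.

μ₀ = -13.0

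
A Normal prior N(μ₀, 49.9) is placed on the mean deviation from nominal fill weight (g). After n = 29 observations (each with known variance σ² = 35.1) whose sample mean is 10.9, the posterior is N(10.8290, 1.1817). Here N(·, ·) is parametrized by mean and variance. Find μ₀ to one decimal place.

μ₀ = 7.9

The posterior mean is a precision-weighted average: μ_n = (τ₀μ₀ + τ_data·x̄)/(τ₀+τ_data), with τ₀=1/σ₀² and τ_data=n/σ².
Here τ₀ = 1/49.9 = 0.020040 and τ_data = 29/35.1 = 0.826211, so τ_n = 0.846251.
Rearranging for μ₀: μ₀ = (μ_n·τ_n − τ_data·x̄)/τ₀ = (10.8290·0.846251 − 0.826211·10.9) / 0.020040 = 0.158352/0.020040 ≈ 7.9.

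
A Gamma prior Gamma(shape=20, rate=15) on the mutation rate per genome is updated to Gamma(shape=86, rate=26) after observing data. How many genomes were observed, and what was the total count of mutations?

n = 11 genomes with total 66 mutations

A Gamma(α, β) prior (rate parametrization) on a Poisson rate with n observations summing to S gives posterior Gamma(α+S, β+n).
Matching: Σxᵢ = 86 − 20 = 66 and n = 26 − 15 = 11.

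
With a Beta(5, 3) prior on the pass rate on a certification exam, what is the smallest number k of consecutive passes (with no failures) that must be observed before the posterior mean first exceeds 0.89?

k = 20

After k passes and 0 failures the posterior is Beta(5+k, 3), with mean (5+k)/(5+3+k).
Set (5+k)/(8+k) > 0.89 and solve: k > (0.89·8 − 5)/(1 − 0.89) = 19.273.
The smallest integer exceeding 19.273 is 20, and checking k=20: (25)/(28) = 0.8929 > 0.89.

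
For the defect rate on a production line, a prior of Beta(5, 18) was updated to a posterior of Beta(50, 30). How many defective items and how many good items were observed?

Beta is conjugate to the binomial likelihood: posterior = Beta(a+s, b+f).
Match parameters: s=50−5=45, f=30−18=12.

45 defective items and 12 good items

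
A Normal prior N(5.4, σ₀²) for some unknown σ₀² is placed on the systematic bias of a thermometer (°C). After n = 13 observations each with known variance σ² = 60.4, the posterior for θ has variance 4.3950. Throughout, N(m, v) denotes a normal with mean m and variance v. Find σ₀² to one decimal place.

Posterior precision equals prior precision plus data precision: 1/σ_n² = 1/σ₀² + n/σ².
So 1/σ₀² = 1/4.3950 − 13/60.4 = 0.227531 − 0.215232 = 0.012299.
Hence σ₀² = 1/0.012299 ≈ 81.3.

σ₀² = 81.3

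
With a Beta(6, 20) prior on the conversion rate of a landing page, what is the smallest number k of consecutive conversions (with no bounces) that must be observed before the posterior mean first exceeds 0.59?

k = 23

After k conversions and 0 bounces the posterior is Beta(6+k, 20), with mean (6+k)/(6+20+k).
Set (6+k)/(26+k) > 0.59 and solve: k > (0.59·26 − 6)/(1 − 0.59) = 22.780.
The smallest integer exceeding 22.780 is 23.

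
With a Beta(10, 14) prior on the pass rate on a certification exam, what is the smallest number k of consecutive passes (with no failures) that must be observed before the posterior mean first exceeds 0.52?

After k passes and 0 failures the posterior is Beta(10+k, 14), with mean (10+k)/(10+14+k).
Set (10+k)/(24+k) > 0.52 and solve: k > (0.52·24 − 10)/(1 − 0.52) = 5.167.
The smallest integer exceeding 5.167 is 6.

k = 6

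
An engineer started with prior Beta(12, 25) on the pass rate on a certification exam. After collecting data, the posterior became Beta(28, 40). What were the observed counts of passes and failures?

16 passes and 15 failures

Beta is conjugate to the binomial likelihood: posterior = Beta(α+s, β+f).
Match parameters: s=28−12=16, f=40−25=15.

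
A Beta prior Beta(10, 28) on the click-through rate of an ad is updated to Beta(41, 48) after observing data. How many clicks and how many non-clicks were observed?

Under Beta–binomial conjugacy the posterior parameters are (α+s, β+f).
So s = 41 − 10 = 31 and f = 48 − 28 = 20.

31 clicks and 20 non-clicks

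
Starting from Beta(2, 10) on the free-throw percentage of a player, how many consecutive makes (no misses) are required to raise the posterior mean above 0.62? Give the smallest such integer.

After k makes and 0 misses the posterior is Beta(2+k, 10), with mean (2+k)/(2+10+k).
Set (2+k)/(12+k) > 0.62 and solve: k > (0.62·12 − 2)/(1 − 0.62) = 14.316.
The smallest integer exceeding 14.316 is 15.

k = 15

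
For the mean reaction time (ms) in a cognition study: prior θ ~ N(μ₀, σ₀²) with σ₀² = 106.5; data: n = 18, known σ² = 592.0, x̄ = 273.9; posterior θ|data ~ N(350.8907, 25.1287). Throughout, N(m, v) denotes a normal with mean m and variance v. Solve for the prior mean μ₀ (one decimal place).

μ₀ = 600.2

With known observation variance, the Normal–Normal posterior has precision τ_n = τ₀ + n/σ² and mean μ_n = (τ₀μ₀ + (n/σ²)x̄)/τ_n.
Here τ₀ = 1/106.5 = 0.009390 and τ_data = 18/592.0 = 0.030405, so τ_n = 0.039795.
Rearranging for μ₀: μ₀ = (μ_n·τ_n − τ_data·x̄)/τ₀ = (350.8907·0.039795 − 0.030405·273.9) / 0.009390 = 5.635766/0.009390 ≈ 600.2.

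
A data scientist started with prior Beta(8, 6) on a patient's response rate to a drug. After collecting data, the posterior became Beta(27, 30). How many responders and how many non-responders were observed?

A Beta(α, β) prior with s successes and f failures in binomial data gives a Beta(α+s, β+f) posterior.
So s = 27 − 8 = 19 and f = 30 − 6 = 24.

19 responders and 24 non-responders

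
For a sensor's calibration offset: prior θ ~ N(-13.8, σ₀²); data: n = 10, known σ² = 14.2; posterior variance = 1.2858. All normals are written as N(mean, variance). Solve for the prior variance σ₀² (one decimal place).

σ₀² = 13.6

Posterior precision equals prior precision plus data precision: 1/σ_n² = 1/σ₀² + n/σ².
So 1/σ₀² = 1/1.2858 − 10/14.2 = 0.777726 − 0.704225 = 0.073501.
Hence σ₀² = 1/0.073501 ≈ 13.6.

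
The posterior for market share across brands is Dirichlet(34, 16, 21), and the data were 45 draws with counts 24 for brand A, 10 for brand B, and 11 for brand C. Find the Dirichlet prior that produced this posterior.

Dirichlet(10, 6, 10)

For a Dirichlet(α) prior with multinomial counts c, the posterior is Dirichlet(α + c) componentwise.
Subtract each count from the matching posterior parameter: 34−24=10, 16−10=6, 21−11=10.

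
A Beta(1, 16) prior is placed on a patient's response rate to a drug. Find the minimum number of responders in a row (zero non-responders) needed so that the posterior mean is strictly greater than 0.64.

k = 28

After k responders and 0 non-responders the posterior is Beta(1+k, 16), with mean (1+k)/(1+16+k).
Set (1+k)/(17+k) > 0.64 and solve: k > (0.64·17 − 1)/(1 − 0.64) = 27.444.
The smallest integer exceeding 27.444 is 28.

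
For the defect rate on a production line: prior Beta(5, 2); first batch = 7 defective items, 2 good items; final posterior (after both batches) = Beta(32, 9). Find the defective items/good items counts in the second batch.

20 defective items and 5 good items

Sequential conjugate updates are equivalent to a single update on the pooled data, so total successes = posterior α − prior α and total failures = posterior β − prior β.
Total across both batches: 32−5=27 defective items, 9−2=7 good items.
Subtract the first batch: 27−7=20 defective items and 7−2=5 good items.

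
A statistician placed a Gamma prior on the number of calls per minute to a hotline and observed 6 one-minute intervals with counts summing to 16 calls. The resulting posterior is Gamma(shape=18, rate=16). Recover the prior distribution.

Gamma(shape=2, rate=10)

Gamma–Poisson conjugacy: posterior shape = α + Σxᵢ, posterior rate = β + n.
So α = 18 − 16 = 2 and β = 16 − 6 = 10.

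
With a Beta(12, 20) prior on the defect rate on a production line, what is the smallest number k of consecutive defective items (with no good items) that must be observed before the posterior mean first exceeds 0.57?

After k defective items and 0 good items the posterior is Beta(12+k, 20), with mean (12+k)/(12+20+k).
Set (12+k)/(32+k) > 0.57 and solve: k > (0.57·32 − 12)/(1 − 0.57) = 14.512.
The smallest integer exceeding 14.512 is 15.

k = 15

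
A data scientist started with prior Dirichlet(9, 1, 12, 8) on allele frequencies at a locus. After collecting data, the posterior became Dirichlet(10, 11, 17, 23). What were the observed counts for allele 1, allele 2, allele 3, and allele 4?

For a Dirichlet(α) prior with multinomial counts c, the posterior is Dirichlet(α + c) componentwise.
Counts are posterior − prior componentwise: 10−9=1, 11−1=10, 17−12=5, 23−8=15.

counts (1, 10, 5, 15)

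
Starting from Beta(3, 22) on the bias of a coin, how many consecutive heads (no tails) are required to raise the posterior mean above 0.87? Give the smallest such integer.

After k heads and 0 tails the posterior is Beta(3+k, 22), with mean (3+k)/(3+22+k).
Set (3+k)/(25+k) > 0.87 and solve: k > (0.87·25 − 3)/(1 − 0.87) = 144.231.
The smallest integer exceeding 144.231 is 145.

k = 145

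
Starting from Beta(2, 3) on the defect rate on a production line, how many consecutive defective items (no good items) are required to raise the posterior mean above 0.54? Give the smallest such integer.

k = 2

After k defective items and 0 good items the posterior is Beta(2+k, 3), with mean (2+k)/(2+3+k).
Set (2+k)/(5+k) > 0.54 and solve: k > (0.54·5 − 2)/(1 − 0.54) = 1.522.
The smallest integer exceeding 1.522 is 2.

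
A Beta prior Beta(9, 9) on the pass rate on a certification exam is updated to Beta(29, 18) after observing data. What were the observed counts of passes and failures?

20 passes and 9 failures

A Beta(a, b) prior with s successes and f failures in binomial data gives a Beta(a+s, b+f) posterior.
Match parameters: s=29−9=20, f=18−9=9.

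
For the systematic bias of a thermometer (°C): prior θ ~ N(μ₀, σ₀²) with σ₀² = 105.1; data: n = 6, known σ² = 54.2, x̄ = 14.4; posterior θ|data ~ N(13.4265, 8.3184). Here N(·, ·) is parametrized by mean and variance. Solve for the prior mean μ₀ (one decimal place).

With known observation variance, the Normal–Normal posterior has precision τ_n = τ₀ + n/σ² and mean μ_n = (τ₀μ₀ + (n/σ²)x̄)/τ_n.
Here τ₀ = 1/105.1 = 0.009515 and τ_data = 6/54.2 = 0.110701, so τ_n = 0.120216.
Rearranging for μ₀: μ₀ = (μ_n·τ_n − τ_data·x̄)/τ₀ = (13.4265·0.120216 − 0.110701·14.4) / 0.009515 = 0.019986/0.009515 ≈ 2.1.

μ₀ = 2.1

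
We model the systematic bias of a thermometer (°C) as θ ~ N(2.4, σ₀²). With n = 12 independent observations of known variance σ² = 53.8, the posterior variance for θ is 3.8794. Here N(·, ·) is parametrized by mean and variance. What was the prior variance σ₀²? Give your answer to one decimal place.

Posterior precision equals prior precision plus data precision: 1/σ_n² = 1/σ₀² + n/σ².
So 1/σ₀² = 1/3.8794 − 12/53.8 = 0.257772 − 0.223048 = 0.034724.
Hence σ₀² = 1/0.034724 ≈ 28.8.

σ₀² = 28.8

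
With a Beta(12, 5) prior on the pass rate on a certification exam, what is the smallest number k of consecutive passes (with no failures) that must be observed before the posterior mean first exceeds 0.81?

After k passes and 0 failures the posterior is Beta(12+k, 5), with mean (12+k)/(12+5+k).
Set (12+k)/(17+k) > 0.81 and solve: k > (0.81·17 − 12)/(1 − 0.81) = 9.316.
The smallest integer exceeding 9.316 is 10.

k = 10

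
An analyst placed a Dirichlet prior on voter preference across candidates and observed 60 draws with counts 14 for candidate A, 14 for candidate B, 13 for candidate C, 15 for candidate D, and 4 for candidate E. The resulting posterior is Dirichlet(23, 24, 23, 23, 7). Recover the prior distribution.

Dirichlet(9, 10, 10, 8, 3)

For a Dirichlet(α) prior with multinomial counts c, the posterior is Dirichlet(α + c) componentwise.
Subtract each count from the matching posterior parameter: 23−14=9, 24−14=10, 23−13=10, 23−15=8, 7−4=3.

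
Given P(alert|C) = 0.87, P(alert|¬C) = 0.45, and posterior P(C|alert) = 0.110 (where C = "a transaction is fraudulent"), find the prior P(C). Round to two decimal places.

P(C) = 0.06

Bayes' rule in odds form gives O(C|E) = O(C)·[P(E|C)/P(E|¬C)], hence O(C) = O(C|E)/LR.
Posterior odds = 0.110/(1−0.110) = 0.1236. LR = 0.87/0.45 = 1.9333.
Prior odds = 0.1236/1.9333 = 0.0639, so P(C) = 0.0639/(1+0.0639) ≈ 0.06.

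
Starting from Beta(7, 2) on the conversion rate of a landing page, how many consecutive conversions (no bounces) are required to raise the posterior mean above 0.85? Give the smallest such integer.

k = 5

After k conversions and 0 bounces the posterior is Beta(7+k, 2), with mean (7+k)/(7+2+k).
Set (7+k)/(9+k) > 0.85 and solve: k > (0.85·9 − 7)/(1 − 0.85) = 4.333.
The smallest integer exceeding 4.333 is 5.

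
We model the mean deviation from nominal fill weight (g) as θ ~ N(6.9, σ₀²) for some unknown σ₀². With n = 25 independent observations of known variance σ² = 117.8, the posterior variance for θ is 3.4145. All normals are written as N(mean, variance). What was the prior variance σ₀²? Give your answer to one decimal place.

σ₀² = 12.4

Posterior precision equals prior precision plus data precision: 1/σ_n² = 1/σ₀² + n/σ².
So 1/σ₀² = 1/3.4145 − 25/117.8 = 0.292869 − 0.212224 = 0.080645.
Hence σ₀² = 1/0.080645 ≈ 12.4.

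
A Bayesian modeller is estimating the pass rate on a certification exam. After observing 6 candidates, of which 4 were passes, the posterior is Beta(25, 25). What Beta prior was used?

Beta(21, 23)

Beta is conjugate to the binomial likelihood: posterior = Beta(α+s, β+f).
Subtract the data counts: 25−4=21, 25−2=23.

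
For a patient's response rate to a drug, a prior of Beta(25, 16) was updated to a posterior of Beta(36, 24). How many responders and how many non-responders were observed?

A Beta(a, b) prior with s successes and f failures in binomial data gives a Beta(a+s, b+f) posterior.
So s = 36 − 25 = 11 and f = 24 − 16 = 8.

11 responders and 8 non-responders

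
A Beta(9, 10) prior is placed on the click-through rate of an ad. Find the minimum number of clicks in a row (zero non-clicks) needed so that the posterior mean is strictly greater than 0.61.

k = 7

After k clicks and 0 non-clicks the posterior is Beta(9+k, 10), with mean (9+k)/(9+10+k).
Set (9+k)/(19+k) > 0.61 and solve: k > (0.61·19 − 9)/(1 − 0.61) = 6.641.
The smallest integer exceeding 6.641 is 7, and checking k=7: (16)/(26) = 0.6154 > 0.61.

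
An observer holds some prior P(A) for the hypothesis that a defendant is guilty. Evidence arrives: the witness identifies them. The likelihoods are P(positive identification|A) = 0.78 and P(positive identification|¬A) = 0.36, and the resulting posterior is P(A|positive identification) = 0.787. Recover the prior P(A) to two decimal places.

P(A) = 0.63

In odds form, posterior odds = prior odds × likelihood ratio, so prior odds = posterior odds ÷ LR.
Posterior odds = 0.787/(1−0.787) = 3.6948. LR = 0.78/0.36 = 2.1667.
Prior odds = 3.6948/2.1667 = 1.7053, so P(A) = 1.7053/(1+1.7053) ≈ 0.63.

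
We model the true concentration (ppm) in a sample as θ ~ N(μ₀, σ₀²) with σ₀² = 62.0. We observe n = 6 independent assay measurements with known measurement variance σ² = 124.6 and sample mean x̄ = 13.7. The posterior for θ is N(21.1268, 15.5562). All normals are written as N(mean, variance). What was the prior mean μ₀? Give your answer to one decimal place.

μ₀ = 43.3

With known observation variance, the Normal–Normal posterior has precision τ_n = τ₀ + n/σ² and mean μ_n = (τ₀μ₀ + (n/σ²)x̄)/τ_n.
Here τ₀ = 1/62.0 = 0.016129 and τ_data = 6/124.6 = 0.048154, so τ_n = 0.064283.
Rearranging for μ₀: μ₀ = (μ_n·τ_n − τ_data·x̄)/τ₀ = (21.1268·0.064283 − 0.048154·13.7) / 0.016129 = 0.698384/0.016129 ≈ 43.3.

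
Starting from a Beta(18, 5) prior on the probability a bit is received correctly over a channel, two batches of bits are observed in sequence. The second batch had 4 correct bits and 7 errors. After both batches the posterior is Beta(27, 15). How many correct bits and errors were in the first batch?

5 correct bits and 3 errors

Sequential conjugate updates are equivalent to a single update on the pooled data, so total successes = posterior α − prior α and total failures = posterior β − prior β.
Total across both batches: 27−18=9 correct bits, 15−5=10 errors.
Subtract the second batch: 9−4=5 correct bits and 10−7=3 errors.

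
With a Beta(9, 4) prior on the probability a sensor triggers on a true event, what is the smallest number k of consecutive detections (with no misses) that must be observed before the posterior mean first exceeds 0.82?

After k detections and 0 misses the posterior is Beta(9+k, 4), with mean (9+k)/(9+4+k).
Set (9+k)/(13+k) > 0.82 and solve: k > (0.82·13 − 9)/(1 − 0.82) = 9.222.
The smallest integer exceeding 9.222 is 10, and checking k=10: (19)/(23) = 0.8261 > 0.82.

k = 10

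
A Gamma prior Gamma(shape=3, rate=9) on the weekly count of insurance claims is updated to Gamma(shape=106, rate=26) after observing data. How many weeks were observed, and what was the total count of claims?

n = 17 weeks with total 103 claims

A Gamma(α, β) prior (rate parametrization) on a Poisson rate with n observations summing to S gives posterior Gamma(α+S, β+n).
Matching: Σxᵢ = 106 − 3 = 103 and n = 26 − 9 = 17.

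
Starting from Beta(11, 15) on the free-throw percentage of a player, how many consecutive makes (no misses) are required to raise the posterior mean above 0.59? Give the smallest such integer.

k = 11

After k makes and 0 misses the posterior is Beta(11+k, 15), with mean (11+k)/(11+15+k).
Set (11+k)/(26+k) > 0.59 and solve: k > (0.59·26 − 11)/(1 − 0.59) = 10.585.
The smallest integer exceeding 10.585 is 11.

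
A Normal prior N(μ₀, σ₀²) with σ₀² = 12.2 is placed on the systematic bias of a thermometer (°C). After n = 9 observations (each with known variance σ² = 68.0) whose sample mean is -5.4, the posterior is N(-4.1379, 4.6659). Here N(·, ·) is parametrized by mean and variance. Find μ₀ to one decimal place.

μ₀ = -2.1

With known observation variance, the Normal–Normal posterior has precision τ_n = τ₀ + n/σ² and mean μ_n = (τ₀μ₀ + (n/σ²)x̄)/τ_n.
Here τ₀ = 1/12.2 = 0.081967 and τ_data = 9/68.0 = 0.132353, so τ_n = 0.214320.
Rearranging for μ₀: μ₀ = (μ_n·τ_n − τ_data·x̄)/τ₀ = (-4.1379·0.214320 − 0.132353·-5.4) / 0.081967 = -0.172129/0.081967 ≈ -2.1.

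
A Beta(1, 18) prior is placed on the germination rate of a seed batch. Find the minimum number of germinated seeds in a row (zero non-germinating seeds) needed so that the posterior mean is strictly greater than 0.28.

k = 7

After k germinated seeds and 0 non-germinating seeds the posterior is Beta(1+k, 18), with mean (1+k)/(1+18+k).
Set (1+k)/(19+k) > 0.28 and solve: k > (0.28·19 − 1)/(1 − 0.28) = 6.000.
The smallest integer exceeding 6.000 is 7, and checking k=7: (8)/(26) = 0.3077 > 0.28.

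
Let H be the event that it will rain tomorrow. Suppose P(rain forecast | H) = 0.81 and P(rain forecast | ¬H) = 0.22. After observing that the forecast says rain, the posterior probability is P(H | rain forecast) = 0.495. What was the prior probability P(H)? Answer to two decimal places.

P(H) = 0.21

In odds form, posterior odds = prior odds × likelihood ratio, so prior odds = posterior odds ÷ LR.
Posterior odds = 0.495/(1−0.495) = 0.9802. LR = 0.81/0.22 = 3.6818.
Prior odds = 0.9802/3.6818 = 0.2662, so P(H) = 0.2662/(1+0.2662) ≈ 0.21.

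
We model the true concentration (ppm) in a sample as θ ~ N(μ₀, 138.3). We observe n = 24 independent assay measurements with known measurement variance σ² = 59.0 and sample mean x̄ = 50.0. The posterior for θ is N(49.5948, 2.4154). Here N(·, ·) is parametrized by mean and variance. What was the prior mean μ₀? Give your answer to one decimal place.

With known observation variance, the Normal–Normal posterior has precision τ_n = τ₀ + n/σ² and mean μ_n = (τ₀μ₀ + (n/σ²)x̄)/τ_n.
Here τ₀ = 1/138.3 = 0.007231 and τ_data = 24/59.0 = 0.406780, so τ_n = 0.414011.
Rearranging for μ₀: μ₀ = (μ_n·τ_n − τ_data·x̄)/τ₀ = (49.5948·0.414011 − 0.406780·50.0) / 0.007231 = 0.193793/0.007231 ≈ 26.8.

μ₀ = 26.8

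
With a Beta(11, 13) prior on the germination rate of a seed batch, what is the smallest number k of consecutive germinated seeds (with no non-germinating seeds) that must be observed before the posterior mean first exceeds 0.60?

After k germinated seeds and 0 non-germinating seeds the posterior is Beta(11+k, 13), with mean (11+k)/(11+13+k).
Set (11+k)/(24+k) > 0.60 and solve: k > (0.60·24 − 11)/(1 − 0.60) = 8.500.
The smallest integer exceeding 8.500 is 9.

k = 9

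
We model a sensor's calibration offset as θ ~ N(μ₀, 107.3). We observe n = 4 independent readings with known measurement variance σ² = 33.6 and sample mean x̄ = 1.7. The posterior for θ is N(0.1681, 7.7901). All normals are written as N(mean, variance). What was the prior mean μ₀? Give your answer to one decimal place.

μ₀ = -19.4

The posterior mean is a precision-weighted average: μ_n = (τ₀μ₀ + τ_data·x̄)/(τ₀+τ_data), with τ₀=1/σ₀² and τ_data=n/σ².
Here τ₀ = 1/107.3 = 0.009320 and τ_data = 4/33.6 = 0.119048, so τ_n = 0.128368.
Rearranging for μ₀: μ₀ = (μ_n·τ_n − τ_data·x̄)/τ₀ = (0.1681·0.128368 − 0.119048·1.7) / 0.009320 = -0.180803/0.009320 ≈ -19.4.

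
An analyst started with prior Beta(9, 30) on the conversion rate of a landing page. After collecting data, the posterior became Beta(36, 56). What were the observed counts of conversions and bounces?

27 conversions and 26 bounces

Under Beta–binomial conjugacy the posterior parameters are (α+s, β+f).
Match parameters: s=36−9=27, f=56−30=26.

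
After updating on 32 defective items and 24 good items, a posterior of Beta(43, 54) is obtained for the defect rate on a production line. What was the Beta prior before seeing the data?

Under Beta–binomial conjugacy the posterior parameters are (a+s, b+f).
So a = 43 − 32 = 11 and b = 54 − 24 = 30.

Beta(11, 30)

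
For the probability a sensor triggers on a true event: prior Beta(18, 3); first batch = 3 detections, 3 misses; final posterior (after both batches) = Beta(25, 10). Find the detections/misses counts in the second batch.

4 detections and 4 misses

Because Beta–binomial updating is additive in the counts, the combined data contributed (α_post−α_prior, β_post−β_prior) successes and failures.
Total across both batches: 25−18=7 detections, 10−3=7 misses.
Subtract the first batch: 7−3=4 detections and 7−3=4 misses.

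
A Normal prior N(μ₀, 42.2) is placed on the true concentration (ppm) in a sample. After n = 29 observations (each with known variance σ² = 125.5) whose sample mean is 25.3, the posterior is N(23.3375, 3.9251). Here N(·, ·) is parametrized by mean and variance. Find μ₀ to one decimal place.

μ₀ = 4.2

The posterior mean is a precision-weighted average: μ_n = (τ₀μ₀ + τ_data·x̄)/(τ₀+τ_data), with τ₀=1/σ₀² and τ_data=n/σ².
Here τ₀ = 1/42.2 = 0.023697 and τ_data = 29/125.5 = 0.231076, so τ_n = 0.254773.
Rearranging for μ₀: μ₀ = (μ_n·τ_n − τ_data·x̄)/τ₀ = (23.3375·0.254773 − 0.231076·25.3) / 0.023697 = 0.099542/0.023697 ≈ 4.2.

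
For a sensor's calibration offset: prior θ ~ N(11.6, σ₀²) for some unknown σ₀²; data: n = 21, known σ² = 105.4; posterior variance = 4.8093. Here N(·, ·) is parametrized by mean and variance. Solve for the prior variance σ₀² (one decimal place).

Posterior precision equals prior precision plus data precision: 1/σ_n² = 1/σ₀² + n/σ².
So 1/σ₀² = 1/4.8093 − 21/105.4 = 0.207930 − 0.199241 = 0.008689.
Hence σ₀² = 1/0.008689 ≈ 115.1.

σ₀² = 115.1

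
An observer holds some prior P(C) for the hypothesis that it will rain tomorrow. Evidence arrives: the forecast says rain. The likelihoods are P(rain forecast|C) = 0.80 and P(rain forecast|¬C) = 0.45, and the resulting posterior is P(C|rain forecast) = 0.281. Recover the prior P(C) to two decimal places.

In odds form, posterior odds = prior odds × likelihood ratio, so prior odds = posterior odds ÷ LR.
Posterior odds = 0.281/(1−0.281) = 0.3908. LR = 0.80/0.45 = 1.7778.
Prior odds = 0.3908/1.7778 = 0.2198, so P(C) = 0.2198/(1+0.2198) ≈ 0.18.

P(C) = 0.18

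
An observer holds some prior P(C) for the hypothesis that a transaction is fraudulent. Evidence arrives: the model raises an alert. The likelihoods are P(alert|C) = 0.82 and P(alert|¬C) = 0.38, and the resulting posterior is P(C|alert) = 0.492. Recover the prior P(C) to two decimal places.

P(C) = 0.31

In odds form, posterior odds = prior odds × likelihood ratio, so prior odds = posterior odds ÷ LR.
Posterior odds = 0.492/(1−0.492) = 0.9685. LR = 0.82/0.38 = 2.1579.
Prior odds = 0.9685/2.1579 = 0.4488, so P(C) = 0.4488/(1+0.4488) ≈ 0.31.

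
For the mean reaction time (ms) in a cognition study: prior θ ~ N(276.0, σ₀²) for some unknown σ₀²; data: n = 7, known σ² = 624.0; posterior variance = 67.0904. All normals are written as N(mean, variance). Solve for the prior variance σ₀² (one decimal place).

Posterior precision equals prior precision plus data precision: 1/σ_n² = 1/σ₀² + n/σ².
So 1/σ₀² = 1/67.0904 − 7/624.0 = 0.014905 − 0.011218 = 0.003687.
Hence σ₀² = 1/0.003687 ≈ 271.2.

σ₀² = 271.2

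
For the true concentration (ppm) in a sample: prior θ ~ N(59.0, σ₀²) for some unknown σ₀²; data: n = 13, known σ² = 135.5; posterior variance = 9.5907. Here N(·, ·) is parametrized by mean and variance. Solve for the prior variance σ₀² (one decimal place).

For the Normal–Normal model with known σ², precisions add: τ_n = τ₀ + n/σ².
So 1/σ₀² = 1/9.5907 − 13/135.5 = 0.104268 − 0.095941 = 0.008327.
Hence σ₀² = 1/0.008327 ≈ 120.1.

σ₀² = 120.1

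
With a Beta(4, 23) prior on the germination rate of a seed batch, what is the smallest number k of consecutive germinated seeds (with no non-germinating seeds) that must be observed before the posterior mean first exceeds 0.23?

k = 3

After k germinated seeds and 0 non-germinating seeds the posterior is Beta(4+k, 23), with mean (4+k)/(4+23+k).
Set (4+k)/(27+k) > 0.23 and solve: k > (0.23·27 − 4)/(1 − 0.23) = 2.870.
The smallest integer exceeding 2.870 is 3.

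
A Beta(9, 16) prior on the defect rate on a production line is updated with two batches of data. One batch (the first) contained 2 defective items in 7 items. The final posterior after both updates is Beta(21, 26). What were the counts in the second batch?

Sequential conjugate updates are equivalent to a single update on the pooled data, so total successes = posterior α − prior α and total failures = posterior β − prior β.
Total across both batches: 21−9=12 defective items, 26−16=10 good items.
Subtract the first batch: 12−2=10 defective items and 10−5=5 good items.

10 defective items and 5 good items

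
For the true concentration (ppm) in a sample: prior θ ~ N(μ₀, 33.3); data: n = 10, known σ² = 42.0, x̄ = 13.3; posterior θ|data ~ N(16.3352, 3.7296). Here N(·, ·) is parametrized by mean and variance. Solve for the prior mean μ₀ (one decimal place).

μ₀ = 40.4

The posterior mean is a precision-weighted average: μ_n = (τ₀μ₀ + τ_data·x̄)/(τ₀+τ_data), with τ₀=1/σ₀² and τ_data=n/σ².
Here τ₀ = 1/33.3 = 0.030030 and τ_data = 10/42.0 = 0.238095, so τ_n = 0.268125.
Rearranging for μ₀: μ₀ = (μ_n·τ_n − τ_data·x̄)/τ₀ = (16.3352·0.268125 − 0.238095·13.3) / 0.030030 = 1.213212/0.030030 ≈ 40.4.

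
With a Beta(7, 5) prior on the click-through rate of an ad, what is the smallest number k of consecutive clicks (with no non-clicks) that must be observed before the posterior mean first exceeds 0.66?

After k clicks and 0 non-clicks the posterior is Beta(7+k, 5), with mean (7+k)/(7+5+k).
Set (7+k)/(12+k) > 0.66 and solve: k > (0.66·12 − 7)/(1 − 0.66) = 2.706.
The smallest integer exceeding 2.706 is 3.

k = 3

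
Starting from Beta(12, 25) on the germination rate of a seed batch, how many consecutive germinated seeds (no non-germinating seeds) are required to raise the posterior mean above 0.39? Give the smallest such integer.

After k germinated seeds and 0 non-germinating seeds the posterior is Beta(12+k, 25), with mean (12+k)/(12+25+k).
Set (12+k)/(37+k) > 0.39 and solve: k > (0.39·37 − 12)/(1 − 0.39) = 3.984.
The smallest integer exceeding 3.984 is 4.

k = 4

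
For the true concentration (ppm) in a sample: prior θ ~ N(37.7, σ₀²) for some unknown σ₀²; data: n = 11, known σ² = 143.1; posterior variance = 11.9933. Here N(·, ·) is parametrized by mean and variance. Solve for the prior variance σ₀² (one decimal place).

Posterior precision equals prior precision plus data precision: 1/σ_n² = 1/σ₀² + n/σ².
So 1/σ₀² = 1/11.9933 − 11/143.1 = 0.083380 − 0.076869 = 0.006511.
Hence σ₀² = 1/0.006511 ≈ 153.6.

σ₀² = 153.6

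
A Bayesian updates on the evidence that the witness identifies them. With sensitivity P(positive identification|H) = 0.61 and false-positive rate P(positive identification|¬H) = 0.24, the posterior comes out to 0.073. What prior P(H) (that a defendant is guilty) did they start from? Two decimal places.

In odds form, posterior odds = prior odds × likelihood ratio, so prior odds = posterior odds ÷ LR.
Posterior odds = 0.073/(1−0.073) = 0.0787. LR = 0.61/0.24 = 2.5417.
Prior odds = 0.0787/2.5417 = 0.0310, so P(H) = 0.0310/(1+0.0310) ≈ 0.03.

P(H) = 0.03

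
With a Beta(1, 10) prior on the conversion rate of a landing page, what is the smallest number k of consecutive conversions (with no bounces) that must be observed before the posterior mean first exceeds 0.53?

k = 11

After k conversions and 0 bounces the posterior is Beta(1+k, 10), with mean (1+k)/(1+10+k).
Set (1+k)/(11+k) > 0.53 and solve: k > (0.53·11 − 1)/(1 − 0.53) = 10.277.
The smallest integer exceeding 10.277 is 11, and checking k=11: (12)/(22) = 0.5455 > 0.53.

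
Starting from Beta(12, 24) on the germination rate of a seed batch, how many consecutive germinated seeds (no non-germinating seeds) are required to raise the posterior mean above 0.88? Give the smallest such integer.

After k germinated seeds and 0 non-germinating seeds the posterior is Beta(12+k, 24), with mean (12+k)/(12+24+k).
Set (12+k)/(36+k) > 0.88 and solve: k > (0.88·36 − 12)/(1 − 0.88) = 164.000.
The smallest integer exceeding 164.000 is 165, and checking k=165: (177)/(201) = 0.8806 > 0.88.

k = 165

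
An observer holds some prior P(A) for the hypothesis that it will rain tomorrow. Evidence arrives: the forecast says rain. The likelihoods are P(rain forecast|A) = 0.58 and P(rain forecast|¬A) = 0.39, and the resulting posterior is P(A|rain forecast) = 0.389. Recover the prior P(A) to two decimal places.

P(A) = 0.30

In odds form, posterior odds = prior odds × likelihood ratio, so prior odds = posterior odds ÷ LR.
Posterior odds = 0.389/(1−0.389) = 0.6367. LR = 0.58/0.39 = 1.4872.
Prior odds = 0.6367/1.4872 = 0.4281, so P(A) = 0.4281/(1+0.4281) ≈ 0.30.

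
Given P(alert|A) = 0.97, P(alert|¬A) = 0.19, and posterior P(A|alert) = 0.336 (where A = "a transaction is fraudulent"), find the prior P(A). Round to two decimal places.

P(A) = 0.09

Bayes' rule in odds form gives O(A|E) = O(A)·[P(E|A)/P(E|¬A)], hence O(A) = O(A|E)/LR.
Posterior odds = 0.336/(1−0.336) = 0.5060. LR = 0.97/0.19 = 5.1053.
Prior odds = 0.5060/5.1053 = 0.0991, so P(A) = 0.0991/(1+0.0991) ≈ 0.09.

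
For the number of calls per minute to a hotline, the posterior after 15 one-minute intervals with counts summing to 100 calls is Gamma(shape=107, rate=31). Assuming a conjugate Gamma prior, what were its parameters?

Gamma(shape=7, rate=16)

A Gamma(α, β) prior (rate parametrization) on a Poisson rate with n observations summing to S gives posterior Gamma(α+S, β+n).
So α = 107 − 100 = 7 and β = 31 − 15 = 16.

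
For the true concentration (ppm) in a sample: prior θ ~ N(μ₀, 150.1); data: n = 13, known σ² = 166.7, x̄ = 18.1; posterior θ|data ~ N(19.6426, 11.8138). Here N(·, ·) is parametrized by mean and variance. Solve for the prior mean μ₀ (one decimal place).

μ₀ = 37.7

The posterior mean is a precision-weighted average: μ_n = (τ₀μ₀ + τ_data·x̄)/(τ₀+τ_data), with τ₀=1/σ₀² and τ_data=n/σ².
Here τ₀ = 1/150.1 = 0.006662 and τ_data = 13/166.7 = 0.077984, so τ_n = 0.084646.
Rearranging for μ₀: μ₀ = (μ_n·τ_n − τ_data·x̄)/τ₀ = (19.6426·0.084646 − 0.077984·18.1) / 0.006662 = 0.251157/0.006662 ≈ 37.7.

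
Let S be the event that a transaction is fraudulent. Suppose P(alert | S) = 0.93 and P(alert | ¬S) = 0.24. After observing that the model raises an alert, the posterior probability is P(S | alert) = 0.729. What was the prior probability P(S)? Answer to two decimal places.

P(S) = 0.41

Bayes' rule in odds form gives O(S|E) = O(S)·[P(E|S)/P(E|¬S)], hence O(S) = O(S|E)/LR.
Posterior odds = 0.729/(1−0.729) = 2.6900. LR = 0.93/0.24 = 3.8750.
Prior odds = 2.6900/3.8750 = 0.6942, so P(S) = 0.6942/(1+0.6942) ≈ 0.41.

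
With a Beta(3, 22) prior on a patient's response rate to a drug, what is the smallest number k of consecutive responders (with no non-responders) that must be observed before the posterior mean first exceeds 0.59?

k = 29

After k responders and 0 non-responders the posterior is Beta(3+k, 22), with mean (3+k)/(3+22+k).
Set (3+k)/(25+k) > 0.59 and solve: k > (0.59·25 − 3)/(1 − 0.59) = 28.659.
The smallest integer exceeding 28.659 is 29.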